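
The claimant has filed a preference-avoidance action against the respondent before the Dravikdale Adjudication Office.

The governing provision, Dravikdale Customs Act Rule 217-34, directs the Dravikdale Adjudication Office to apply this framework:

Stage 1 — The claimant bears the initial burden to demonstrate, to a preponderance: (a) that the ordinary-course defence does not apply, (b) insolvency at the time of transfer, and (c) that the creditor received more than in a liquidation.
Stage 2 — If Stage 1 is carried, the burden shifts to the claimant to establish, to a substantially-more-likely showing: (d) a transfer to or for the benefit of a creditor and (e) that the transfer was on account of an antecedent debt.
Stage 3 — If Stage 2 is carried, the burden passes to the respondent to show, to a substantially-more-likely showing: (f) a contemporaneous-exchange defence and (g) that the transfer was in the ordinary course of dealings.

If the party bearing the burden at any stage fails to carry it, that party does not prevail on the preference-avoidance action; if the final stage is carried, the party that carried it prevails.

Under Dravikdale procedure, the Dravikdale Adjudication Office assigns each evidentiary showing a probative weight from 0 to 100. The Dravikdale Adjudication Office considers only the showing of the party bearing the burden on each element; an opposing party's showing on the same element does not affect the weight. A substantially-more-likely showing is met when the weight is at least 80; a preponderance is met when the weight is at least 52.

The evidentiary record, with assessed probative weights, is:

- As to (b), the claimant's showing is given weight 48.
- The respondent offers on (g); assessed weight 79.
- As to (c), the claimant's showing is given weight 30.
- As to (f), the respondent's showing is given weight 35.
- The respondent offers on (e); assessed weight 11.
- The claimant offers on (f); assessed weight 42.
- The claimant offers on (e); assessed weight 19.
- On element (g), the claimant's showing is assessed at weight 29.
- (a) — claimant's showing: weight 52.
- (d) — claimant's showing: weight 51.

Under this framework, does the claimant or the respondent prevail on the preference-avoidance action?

Stage 1 — burden on claimant; standard: a preponderance (weight is at least 52).
    (a): 52 ≥ 52 [met]
    (b): 48 < 52 [not met]
    (c): 30 < 52 [not met]
  Stage 1 not carried; the claimant fails its burden.
So the respondent prevails.

respondent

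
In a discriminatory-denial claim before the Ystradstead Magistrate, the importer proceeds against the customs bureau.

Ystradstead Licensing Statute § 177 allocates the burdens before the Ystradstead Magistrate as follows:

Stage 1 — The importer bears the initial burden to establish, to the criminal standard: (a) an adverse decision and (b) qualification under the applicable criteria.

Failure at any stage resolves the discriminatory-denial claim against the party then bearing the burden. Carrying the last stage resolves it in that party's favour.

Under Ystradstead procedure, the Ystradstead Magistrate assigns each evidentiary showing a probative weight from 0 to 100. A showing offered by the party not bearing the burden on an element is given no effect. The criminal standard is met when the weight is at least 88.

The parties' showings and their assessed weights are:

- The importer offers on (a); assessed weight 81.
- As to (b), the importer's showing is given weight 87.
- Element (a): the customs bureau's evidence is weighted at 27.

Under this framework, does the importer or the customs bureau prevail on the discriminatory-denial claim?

At Stage 1 the importer must meet the criminal standard (weight is at least 88): on (a) the weight is 81 (the customs bureau's 27 is given no effect), < 88, so (a) does not meet the standard; on (b) the weight is 87, which does not reach 88, so (b) does not meet the standard.
  Not every element is met, so the importer fails to carry Stage 1.
The customs bureau prevails.

customs bureau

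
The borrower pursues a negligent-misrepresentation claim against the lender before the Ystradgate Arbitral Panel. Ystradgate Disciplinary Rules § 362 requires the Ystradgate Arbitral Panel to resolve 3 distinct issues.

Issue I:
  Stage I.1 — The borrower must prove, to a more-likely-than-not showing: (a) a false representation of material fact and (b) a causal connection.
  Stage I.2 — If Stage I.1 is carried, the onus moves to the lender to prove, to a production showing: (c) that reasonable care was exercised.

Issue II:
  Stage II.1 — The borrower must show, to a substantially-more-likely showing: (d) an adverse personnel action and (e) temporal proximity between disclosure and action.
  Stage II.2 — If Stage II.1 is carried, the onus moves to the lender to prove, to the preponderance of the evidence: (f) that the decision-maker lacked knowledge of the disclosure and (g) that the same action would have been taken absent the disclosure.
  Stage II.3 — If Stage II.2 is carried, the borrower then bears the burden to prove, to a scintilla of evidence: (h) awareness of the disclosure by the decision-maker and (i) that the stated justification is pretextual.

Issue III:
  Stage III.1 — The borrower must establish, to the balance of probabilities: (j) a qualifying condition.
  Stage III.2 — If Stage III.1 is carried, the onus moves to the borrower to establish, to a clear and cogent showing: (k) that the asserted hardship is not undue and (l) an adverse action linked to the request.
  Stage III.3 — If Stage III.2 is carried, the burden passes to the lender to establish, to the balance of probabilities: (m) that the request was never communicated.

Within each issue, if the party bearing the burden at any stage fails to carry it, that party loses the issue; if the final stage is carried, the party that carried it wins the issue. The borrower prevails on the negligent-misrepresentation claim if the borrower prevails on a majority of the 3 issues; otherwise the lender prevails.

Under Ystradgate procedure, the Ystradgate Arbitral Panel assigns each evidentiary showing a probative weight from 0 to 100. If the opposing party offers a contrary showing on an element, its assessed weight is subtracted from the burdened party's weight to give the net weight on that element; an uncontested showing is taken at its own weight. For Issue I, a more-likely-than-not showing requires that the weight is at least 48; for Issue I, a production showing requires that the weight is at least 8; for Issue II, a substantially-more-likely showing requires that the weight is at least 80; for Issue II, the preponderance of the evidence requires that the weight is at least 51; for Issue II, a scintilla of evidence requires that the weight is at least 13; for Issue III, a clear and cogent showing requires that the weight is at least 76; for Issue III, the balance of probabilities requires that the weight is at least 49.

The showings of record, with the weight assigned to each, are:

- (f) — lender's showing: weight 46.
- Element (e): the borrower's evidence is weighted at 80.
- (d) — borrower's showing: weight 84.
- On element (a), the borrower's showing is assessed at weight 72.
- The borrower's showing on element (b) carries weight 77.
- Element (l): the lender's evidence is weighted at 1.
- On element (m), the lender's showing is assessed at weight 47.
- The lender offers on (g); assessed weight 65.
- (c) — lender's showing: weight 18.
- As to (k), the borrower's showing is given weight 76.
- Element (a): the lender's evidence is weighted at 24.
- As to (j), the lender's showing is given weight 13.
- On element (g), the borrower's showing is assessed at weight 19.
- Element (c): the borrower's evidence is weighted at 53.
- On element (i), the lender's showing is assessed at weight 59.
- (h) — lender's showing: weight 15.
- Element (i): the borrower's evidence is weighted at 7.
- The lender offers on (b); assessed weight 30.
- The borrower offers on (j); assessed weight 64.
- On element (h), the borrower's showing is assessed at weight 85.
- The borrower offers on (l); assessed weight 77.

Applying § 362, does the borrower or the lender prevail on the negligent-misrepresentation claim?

borrower

— Issue I —
Stage I.1 — burden on borrower; standard: a more-likely-than-not showing (weight is at least 48).
    (a): 72 − 24 = 48 ≥ 48 [met]
    (b): 77 − 30 = 47 < 48 [not met]
  Stage I.1 not carried; the borrower fails its burden.
The lender prevails on this issue.
— Issue II —
Stage II.1 (borrower, a substantially-more-likely showing, weight is at least 80): (d) 84 ≥ 80 — meets; (e) 80 ≥ 80 — meets.
  Stage II.1 is satisfied; the onus moves to the lender.
Stage II.2 (lender, the preponderance of the evidence, weight is at least 51): (f) 46 < 51 — fails; (g) net 65−19=46 < 51 — fails.
  Stage II.2 not carried; the lender fails its burden.
The borrower prevails on this issue.
— Issue III —
At Stage III.1 the borrower must meet the balance of probabilities (weight is at least 49): on (j) the weight is 64 less the opposing 13 gives net 51, ≥ 49, so (j) meets the standard.
  Stage III.1 is satisfied; the borrower continues to bear the burden.
At Stage III.2 the borrower must meet a clear and cogent showing (weight is at least 76): on (k) the weight is 76, ≥ 76, so (k) meets the standard; on (l) the weight is 77 less the opposing 1 gives net 76, ≥ 76, so (l) meets the standard.
  Stage III.2 is satisfied; the onus moves to the lender.
At Stage III.3 the lender must meet the balance of probabilities (weight is at least 49): on (m) the weight is 47, which does not reach 49, so (m) does not meet the standard.
  Stage III.3 not carried; the lender fails its burden.
The borrower prevails on this issue.
Per-issue: Issue I → lender; Issue II → borrower; Issue III → borrower. The borrower must prevail on a majority of issues; overall, the borrower prevails.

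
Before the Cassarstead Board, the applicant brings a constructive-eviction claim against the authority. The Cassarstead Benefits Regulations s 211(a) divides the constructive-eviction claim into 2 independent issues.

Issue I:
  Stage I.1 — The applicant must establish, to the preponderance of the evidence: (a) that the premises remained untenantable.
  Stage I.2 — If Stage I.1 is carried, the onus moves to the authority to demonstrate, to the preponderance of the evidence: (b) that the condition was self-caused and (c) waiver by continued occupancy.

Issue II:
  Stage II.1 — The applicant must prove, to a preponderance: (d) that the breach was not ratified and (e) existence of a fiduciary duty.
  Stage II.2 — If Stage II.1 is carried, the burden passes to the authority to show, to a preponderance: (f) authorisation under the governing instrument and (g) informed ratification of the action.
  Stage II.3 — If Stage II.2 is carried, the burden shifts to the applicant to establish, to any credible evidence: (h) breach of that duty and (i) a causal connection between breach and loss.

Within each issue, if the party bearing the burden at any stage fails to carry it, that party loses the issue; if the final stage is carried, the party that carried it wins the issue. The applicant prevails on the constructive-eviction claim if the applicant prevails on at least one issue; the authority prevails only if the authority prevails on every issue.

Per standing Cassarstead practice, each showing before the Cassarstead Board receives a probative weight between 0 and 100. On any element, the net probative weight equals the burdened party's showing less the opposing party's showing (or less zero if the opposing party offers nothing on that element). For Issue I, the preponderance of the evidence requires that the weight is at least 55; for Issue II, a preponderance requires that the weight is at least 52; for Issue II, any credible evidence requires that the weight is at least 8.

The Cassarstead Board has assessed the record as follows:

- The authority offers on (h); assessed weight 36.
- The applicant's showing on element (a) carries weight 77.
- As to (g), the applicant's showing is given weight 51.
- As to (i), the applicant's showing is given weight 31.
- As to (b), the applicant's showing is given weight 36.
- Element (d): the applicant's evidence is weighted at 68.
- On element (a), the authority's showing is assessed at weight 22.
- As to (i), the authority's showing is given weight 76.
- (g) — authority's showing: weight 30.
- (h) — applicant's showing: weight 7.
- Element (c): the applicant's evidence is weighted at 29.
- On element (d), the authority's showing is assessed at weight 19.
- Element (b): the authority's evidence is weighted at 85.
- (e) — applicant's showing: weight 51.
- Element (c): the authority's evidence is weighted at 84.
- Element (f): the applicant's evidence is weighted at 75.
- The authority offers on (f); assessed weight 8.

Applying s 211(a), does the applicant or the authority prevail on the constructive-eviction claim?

— Issue I —
At Stage I.1 the applicant must meet the preponderance of the evidence (weight is at least 55): on (a) the weight is 77 less the opposing 22 gives net 55, which does reach 55, so (a) meets the standard.
  Stage I.1 carried; the burden shifts to the authority.
At Stage I.2 the authority must meet the preponderance of the evidence (weight is at least 55): on (b) the weight is 85 less the opposing 36 gives net 49, which does not reach 55, so (b) does not meet the standard; on (c) the weight is 84 less the opposing 29 gives net 55, which does reach 55, so (c) meets the standard.
  Not every element is met, so the authority fails to carry Stage I.2.
The analysis ends at Stage I.2; the applicant prevails on this issue.
— Issue II —
Stage II.1 (applicant, a preponderance, weight is at least 52): (d) net 68−19=49 < 52 — fails; (e) 51 < 52 — fails.
  The applicant does not carry Stage II.1.
The authority prevails on this issue.
Per-issue: Issue I → applicant; Issue II → authority. The applicant must prevail on at least one issue; overall, the applicant prevails.

applicant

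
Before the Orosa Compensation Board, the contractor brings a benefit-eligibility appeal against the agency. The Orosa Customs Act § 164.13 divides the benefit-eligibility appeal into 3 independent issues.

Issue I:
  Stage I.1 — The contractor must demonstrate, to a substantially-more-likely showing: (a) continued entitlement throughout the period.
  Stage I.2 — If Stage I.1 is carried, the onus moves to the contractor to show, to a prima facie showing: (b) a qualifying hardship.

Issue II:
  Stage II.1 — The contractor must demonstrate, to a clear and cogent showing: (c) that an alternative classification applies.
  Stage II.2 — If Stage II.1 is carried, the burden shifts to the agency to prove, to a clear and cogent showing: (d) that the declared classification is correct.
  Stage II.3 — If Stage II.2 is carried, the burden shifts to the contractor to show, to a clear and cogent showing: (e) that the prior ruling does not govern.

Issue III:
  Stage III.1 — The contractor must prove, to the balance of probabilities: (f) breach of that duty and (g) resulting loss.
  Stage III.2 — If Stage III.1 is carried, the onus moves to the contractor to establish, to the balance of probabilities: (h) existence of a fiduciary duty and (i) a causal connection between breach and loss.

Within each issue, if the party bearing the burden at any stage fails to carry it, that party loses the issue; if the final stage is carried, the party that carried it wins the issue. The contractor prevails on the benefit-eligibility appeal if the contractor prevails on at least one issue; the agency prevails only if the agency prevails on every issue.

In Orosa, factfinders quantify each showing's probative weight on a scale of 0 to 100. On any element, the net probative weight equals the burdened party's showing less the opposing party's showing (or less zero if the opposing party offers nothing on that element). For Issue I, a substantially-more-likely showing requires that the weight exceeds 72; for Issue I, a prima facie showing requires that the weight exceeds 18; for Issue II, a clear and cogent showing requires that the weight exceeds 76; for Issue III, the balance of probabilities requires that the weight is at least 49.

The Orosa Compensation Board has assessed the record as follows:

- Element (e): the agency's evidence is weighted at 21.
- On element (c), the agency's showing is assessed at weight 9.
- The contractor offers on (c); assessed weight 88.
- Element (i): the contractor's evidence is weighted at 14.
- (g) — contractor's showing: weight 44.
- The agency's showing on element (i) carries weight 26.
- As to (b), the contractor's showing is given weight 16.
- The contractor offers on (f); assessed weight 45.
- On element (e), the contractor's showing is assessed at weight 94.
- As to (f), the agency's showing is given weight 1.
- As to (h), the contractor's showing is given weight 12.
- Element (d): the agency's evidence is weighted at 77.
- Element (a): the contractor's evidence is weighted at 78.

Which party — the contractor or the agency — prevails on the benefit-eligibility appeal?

— Issue I —
Stage I.1 (contractor, a substantially-more-likely showing, weight exceeds 72): (a) 78 > 72 — meets.
  Stage I.1 carried; the burden remains with the contractor.
Stage I.2 (contractor, a prima facie showing, weight exceeds 18): (b) 16 ≤ 18 — fails.
  The contractor does not carry Stage I.2.
The agency prevails on this issue.
— Issue II —
Stage II.1 — burden on contractor; standard: a clear and cogent showing (weight exceeds 76).
    (c): 88 − 9 = 79 > 76 [met]
  All elements met. The burden passes to the agency.
Stage II.2 — burden on agency; standard: a clear and cogent showing (weight exceeds 76).
    (d): 77 > 76 [met]
  Stage II.2 is satisfied; the onus moves to the contractor.
Stage II.3 — burden on contractor; standard: a clear and cogent showing (weight exceeds 76).
    (e): 94 − 21 = 73 ≤ 76 [not met]
  The contractor does not carry Stage II.3.
So the agency prevails on this issue.
— Issue III —
Stage III.1 — burden on contractor; standard: the balance of probabilities (weight is at least 49).
    (f): 45 − 1 = 44 < 49 [not met]
    (g): 44 < 49 [not met]
  The contractor does not carry Stage III.1.
The analysis ends at Stage III.1; the agency prevails on this issue.
Per-issue: Issue I → agency; Issue II → agency; Issue III → agency. The contractor must prevail on at least one issue; overall, the agency prevails.

agency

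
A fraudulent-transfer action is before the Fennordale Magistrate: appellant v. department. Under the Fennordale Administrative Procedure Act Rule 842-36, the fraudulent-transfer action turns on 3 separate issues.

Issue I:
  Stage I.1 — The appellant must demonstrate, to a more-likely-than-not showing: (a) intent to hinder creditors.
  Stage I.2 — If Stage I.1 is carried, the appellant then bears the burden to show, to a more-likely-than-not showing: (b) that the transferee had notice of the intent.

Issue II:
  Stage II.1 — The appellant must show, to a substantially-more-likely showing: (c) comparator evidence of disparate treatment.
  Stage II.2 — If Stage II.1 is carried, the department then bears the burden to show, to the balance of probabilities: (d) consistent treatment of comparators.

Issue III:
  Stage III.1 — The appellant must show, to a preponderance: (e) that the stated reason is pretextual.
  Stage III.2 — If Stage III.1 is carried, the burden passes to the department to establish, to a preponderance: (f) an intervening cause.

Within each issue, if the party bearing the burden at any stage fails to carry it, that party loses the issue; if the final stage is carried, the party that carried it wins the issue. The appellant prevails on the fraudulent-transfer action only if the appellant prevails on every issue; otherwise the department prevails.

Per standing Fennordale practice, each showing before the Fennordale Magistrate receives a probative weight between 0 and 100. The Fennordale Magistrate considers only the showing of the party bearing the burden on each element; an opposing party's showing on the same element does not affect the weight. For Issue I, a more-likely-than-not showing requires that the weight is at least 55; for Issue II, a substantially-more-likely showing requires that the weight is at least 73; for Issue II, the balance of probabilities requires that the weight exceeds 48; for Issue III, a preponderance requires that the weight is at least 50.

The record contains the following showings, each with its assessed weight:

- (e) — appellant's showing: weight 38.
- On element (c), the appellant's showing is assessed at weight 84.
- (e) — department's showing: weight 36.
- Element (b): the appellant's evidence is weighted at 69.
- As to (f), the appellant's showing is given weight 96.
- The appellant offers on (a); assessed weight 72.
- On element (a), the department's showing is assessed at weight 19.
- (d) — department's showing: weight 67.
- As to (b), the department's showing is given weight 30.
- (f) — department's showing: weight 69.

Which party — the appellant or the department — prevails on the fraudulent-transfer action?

— Issue I —
Stage I.1 (appellant, a more-likely-than-not showing, weight is at least 55): (a) 72 (department's 19 disregarded) ≥ 55 — meets.
  All elements met. The appellant retains the burden for Stage I.2.
Stage I.2 (appellant, a more-likely-than-not showing, weight is at least 55): (b) 69 (department's 30 disregarded) ≥ 55 — meets.
  All elements met at the final stage.
With every stage satisfied, the appellant prevails on this issue.
— Issue II —
At Stage II.1 the appellant must meet a substantially-more-likely showing (weight is at least 73): on (c) the weight is 84, which does reach 73, so (c) meets the standard.
  Stage II.1 is satisfied; the onus moves to the department.
At Stage II.2 the department must meet the balance of probabilities (weight exceeds 48): on (d) the weight is 67, > 48, so (d) meets the standard.
  All elements met at the final stage.
With every stage satisfied, the department prevails on this issue.
— Issue III —
Stage III.1 — burden on appellant; standard: a preponderance (weight is at least 50).
    (e): 38 (department's 36 disregarded) < 50 [not met]
  Stage III.1 not carried; the appellant fails its burden.
The analysis ends at Stage III.1; the department prevails on this issue.
Per-issue: Issue I → appellant; Issue II → department; Issue III → department. The appellant must prevail on every issue; overall, the department prevails.

department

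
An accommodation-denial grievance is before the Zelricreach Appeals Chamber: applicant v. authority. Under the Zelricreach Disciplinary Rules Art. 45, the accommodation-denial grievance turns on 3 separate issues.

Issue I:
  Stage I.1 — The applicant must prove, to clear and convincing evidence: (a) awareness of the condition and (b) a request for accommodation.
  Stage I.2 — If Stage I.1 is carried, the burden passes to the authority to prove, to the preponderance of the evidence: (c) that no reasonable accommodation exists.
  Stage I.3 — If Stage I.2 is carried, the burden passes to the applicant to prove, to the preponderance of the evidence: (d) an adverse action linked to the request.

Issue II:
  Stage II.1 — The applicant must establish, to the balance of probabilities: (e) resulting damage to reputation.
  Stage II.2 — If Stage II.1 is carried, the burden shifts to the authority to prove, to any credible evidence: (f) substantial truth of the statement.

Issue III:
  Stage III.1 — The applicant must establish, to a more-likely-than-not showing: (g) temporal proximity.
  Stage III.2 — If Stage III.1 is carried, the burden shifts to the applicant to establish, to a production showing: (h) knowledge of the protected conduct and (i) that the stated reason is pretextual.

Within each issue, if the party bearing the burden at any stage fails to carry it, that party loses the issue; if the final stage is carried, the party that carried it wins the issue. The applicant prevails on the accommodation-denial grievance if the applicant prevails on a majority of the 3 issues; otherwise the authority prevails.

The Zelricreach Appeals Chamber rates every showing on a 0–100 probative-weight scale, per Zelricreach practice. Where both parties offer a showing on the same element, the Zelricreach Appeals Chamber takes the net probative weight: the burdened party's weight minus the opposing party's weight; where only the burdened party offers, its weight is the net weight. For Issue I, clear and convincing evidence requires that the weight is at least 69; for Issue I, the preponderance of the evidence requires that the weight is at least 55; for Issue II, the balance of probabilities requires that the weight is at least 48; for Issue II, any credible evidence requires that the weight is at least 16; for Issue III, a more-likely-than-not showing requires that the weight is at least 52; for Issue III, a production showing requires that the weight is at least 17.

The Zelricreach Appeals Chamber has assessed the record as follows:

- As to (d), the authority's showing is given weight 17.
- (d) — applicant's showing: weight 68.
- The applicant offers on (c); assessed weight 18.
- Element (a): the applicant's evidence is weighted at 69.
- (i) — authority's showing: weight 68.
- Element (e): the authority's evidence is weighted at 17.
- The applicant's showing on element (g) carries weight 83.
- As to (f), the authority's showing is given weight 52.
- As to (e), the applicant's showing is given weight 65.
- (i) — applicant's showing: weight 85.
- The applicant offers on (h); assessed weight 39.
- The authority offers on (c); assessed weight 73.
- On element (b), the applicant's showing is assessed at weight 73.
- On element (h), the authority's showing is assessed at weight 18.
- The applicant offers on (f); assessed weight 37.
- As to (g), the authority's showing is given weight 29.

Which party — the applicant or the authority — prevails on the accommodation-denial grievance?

applicant

— Issue I —
Stage I.1 — burden on applicant; standard: clear and convincing evidence (weight is at least 69).
    (a): 69 ≥ 69 [met]
    (b): 73 ≥ 69 [met]
  All elements met. The burden passes to the authority.
Stage I.2 — burden on authority; standard: the preponderance of the evidence (weight is at least 55).
    (c): 73 − 18 = 55 ≥ 55 [met]
  Stage I.2 carried; the burden shifts to the applicant.
Stage I.3 — burden on applicant; standard: the preponderance of the evidence (weight is at least 55).
    (d): 68 − 17 = 51 < 55 [not met]
  The applicant does not carry Stage I.3.
The analysis ends at Stage I.3; the authority prevails on this issue.
— Issue II —
Stage II.1 — burden on applicant; standard: the balance of probabilities (weight is at least 48).
    (e): 65 − 17 = 48 ≥ 48 [met]
  The applicant carries Stage II.1; the authority now bears the burden.
Stage II.2 — burden on authority; standard: any credible evidence (weight is at least 16).
    (f): 52 − 37 = 15 < 16 [not met]
  The authority does not carry Stage II.2.
The applicant prevails on this issue.
— Issue III —
Stage III.1 (applicant, a more-likely-than-not showing, weight is at least 52): (g) net 83−29=54 ≥ 52 — meets.
  Stage III.1 carried; the burden remains with the applicant.
Stage III.2 (applicant, a production showing, weight is at least 17): (h) net 39−18=21 ≥ 17 — meets; (i) net 85−68=17 ≥ 17 — meets.
  The applicant carries the last stage.
Every stage carried; the applicant prevails on this issue.
Per-issue: Issue I → authority; Issue II → applicant; Issue III → applicant. The applicant must prevail on a majority of issues; overall, the applicant prevails.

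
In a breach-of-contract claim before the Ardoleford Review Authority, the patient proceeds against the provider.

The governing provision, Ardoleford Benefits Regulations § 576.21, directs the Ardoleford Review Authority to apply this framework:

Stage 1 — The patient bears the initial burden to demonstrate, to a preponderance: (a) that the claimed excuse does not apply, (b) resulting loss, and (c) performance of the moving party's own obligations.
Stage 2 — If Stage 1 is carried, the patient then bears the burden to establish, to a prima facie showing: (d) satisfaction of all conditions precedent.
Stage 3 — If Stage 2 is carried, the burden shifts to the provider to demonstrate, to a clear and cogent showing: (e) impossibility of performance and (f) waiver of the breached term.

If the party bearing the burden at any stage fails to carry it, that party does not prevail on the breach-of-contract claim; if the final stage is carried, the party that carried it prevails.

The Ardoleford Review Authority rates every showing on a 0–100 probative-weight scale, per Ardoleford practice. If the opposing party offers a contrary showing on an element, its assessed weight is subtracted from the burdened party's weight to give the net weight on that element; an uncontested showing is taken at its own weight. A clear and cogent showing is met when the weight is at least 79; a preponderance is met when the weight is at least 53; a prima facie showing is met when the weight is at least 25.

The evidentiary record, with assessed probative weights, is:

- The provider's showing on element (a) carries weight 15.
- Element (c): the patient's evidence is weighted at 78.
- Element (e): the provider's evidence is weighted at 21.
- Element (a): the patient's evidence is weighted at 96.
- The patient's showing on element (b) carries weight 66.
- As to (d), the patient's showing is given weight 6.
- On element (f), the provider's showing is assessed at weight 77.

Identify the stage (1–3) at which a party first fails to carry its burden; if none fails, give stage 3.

stage 2

At Stage 1 the patient must meet a preponderance (weight is at least 53): on (a) the weight is 96 less the opposing 15 gives net 81, ≥ 53, so (a) meets the standard; on (b) the weight is 66, which does reach 53, so (b) meets the standard; on (c) the weight is 78, which does reach 53, so (c) meets the standard.
  Stage 1 is satisfied; the patient continues to bear the burden.
At Stage 2 the patient must meet a prima facie showing (weight is at least 25): on (d) the weight is 6, < 25, so (d) does not meet the standard.
  The patient does not carry Stage 2.
So the provider prevails.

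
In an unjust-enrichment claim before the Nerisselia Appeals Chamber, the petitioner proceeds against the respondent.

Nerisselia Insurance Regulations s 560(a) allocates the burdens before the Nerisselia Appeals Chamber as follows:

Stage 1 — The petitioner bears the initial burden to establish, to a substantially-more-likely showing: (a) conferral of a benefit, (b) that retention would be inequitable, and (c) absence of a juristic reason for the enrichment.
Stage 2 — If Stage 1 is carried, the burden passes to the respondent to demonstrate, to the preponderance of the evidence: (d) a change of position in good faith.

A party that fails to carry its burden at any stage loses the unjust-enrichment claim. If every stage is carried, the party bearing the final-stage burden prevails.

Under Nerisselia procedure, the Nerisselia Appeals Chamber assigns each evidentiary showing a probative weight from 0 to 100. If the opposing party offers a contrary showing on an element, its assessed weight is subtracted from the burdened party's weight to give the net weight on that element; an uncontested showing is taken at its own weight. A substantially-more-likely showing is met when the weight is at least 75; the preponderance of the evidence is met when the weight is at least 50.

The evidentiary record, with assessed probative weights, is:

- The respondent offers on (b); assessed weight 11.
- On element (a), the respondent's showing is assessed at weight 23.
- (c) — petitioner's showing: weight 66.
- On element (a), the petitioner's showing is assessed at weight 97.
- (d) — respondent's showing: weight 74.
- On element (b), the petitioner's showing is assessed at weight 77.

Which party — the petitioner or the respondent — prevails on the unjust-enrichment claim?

respondent

Stage 1 (petitioner, a substantially-more-likely showing, weight is at least 75): (a) net 97−23=74 < 75 — fails; (b) net 77−11=66 < 75 — fails; (c) 66 < 75 — fails.
  The petitioner does not carry Stage 1.
The analysis ends at Stage 1; the respondent prevails.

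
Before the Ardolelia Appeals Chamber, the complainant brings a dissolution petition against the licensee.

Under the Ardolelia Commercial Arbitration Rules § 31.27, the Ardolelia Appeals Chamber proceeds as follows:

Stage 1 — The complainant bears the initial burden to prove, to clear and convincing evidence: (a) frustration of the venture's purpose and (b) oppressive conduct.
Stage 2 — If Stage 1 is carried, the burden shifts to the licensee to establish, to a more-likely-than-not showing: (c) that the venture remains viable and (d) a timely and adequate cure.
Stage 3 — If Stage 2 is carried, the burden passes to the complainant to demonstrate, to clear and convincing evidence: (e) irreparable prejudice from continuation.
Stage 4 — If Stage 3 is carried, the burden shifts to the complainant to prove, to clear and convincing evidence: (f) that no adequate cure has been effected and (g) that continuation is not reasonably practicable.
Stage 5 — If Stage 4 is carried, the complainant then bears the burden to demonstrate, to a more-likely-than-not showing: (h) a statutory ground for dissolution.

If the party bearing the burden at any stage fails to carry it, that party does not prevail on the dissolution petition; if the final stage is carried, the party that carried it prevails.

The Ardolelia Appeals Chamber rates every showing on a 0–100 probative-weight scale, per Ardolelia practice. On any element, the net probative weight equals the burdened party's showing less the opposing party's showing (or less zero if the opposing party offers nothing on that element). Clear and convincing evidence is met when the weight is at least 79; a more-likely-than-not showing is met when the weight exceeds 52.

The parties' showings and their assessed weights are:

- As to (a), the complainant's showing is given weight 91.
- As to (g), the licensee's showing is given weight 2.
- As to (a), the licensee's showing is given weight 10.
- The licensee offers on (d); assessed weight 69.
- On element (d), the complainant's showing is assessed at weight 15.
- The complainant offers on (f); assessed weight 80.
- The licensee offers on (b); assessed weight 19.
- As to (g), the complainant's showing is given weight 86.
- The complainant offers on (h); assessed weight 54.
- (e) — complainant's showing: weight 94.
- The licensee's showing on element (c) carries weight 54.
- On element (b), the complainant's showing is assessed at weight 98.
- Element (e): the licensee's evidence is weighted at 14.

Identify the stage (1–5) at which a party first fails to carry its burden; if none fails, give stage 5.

stage 5

Stage 1 (complainant, clear and convincing evidence, weight is at least 79): (a) net 91−10=81 ≥ 79 — meets; (b) net 98−19=79 ≥ 79 — meets.
  The complainant carries Stage 1; the licensee now bears the burden.
Stage 2 (licensee, a more-likely-than-not showing, weight exceeds 52): (c) 54 > 52 — meets; (d) net 69−15=54 > 52 — meets.
  Stage 2 carried; the burden shifts to the complainant.
Stage 3 (complainant, clear and convincing evidence, weight is at least 79): (e) net 94−14=80 ≥ 79 — meets.
  Stage 3 is satisfied; the complainant continues to bear the burden.
Stage 4 (complainant, clear and convincing evidence, weight is at least 79): (f) 80 ≥ 79 — meets; (g) net 86−2=84 ≥ 79 — meets.
  Stage 4 carried; the burden remains with the complainant.
Stage 5 (complainant, a more-likely-than-not showing, weight exceeds 52): (h) 54 > 52 — meets.
  The complainant carries the last stage.
Every stage carried; the complainant prevails.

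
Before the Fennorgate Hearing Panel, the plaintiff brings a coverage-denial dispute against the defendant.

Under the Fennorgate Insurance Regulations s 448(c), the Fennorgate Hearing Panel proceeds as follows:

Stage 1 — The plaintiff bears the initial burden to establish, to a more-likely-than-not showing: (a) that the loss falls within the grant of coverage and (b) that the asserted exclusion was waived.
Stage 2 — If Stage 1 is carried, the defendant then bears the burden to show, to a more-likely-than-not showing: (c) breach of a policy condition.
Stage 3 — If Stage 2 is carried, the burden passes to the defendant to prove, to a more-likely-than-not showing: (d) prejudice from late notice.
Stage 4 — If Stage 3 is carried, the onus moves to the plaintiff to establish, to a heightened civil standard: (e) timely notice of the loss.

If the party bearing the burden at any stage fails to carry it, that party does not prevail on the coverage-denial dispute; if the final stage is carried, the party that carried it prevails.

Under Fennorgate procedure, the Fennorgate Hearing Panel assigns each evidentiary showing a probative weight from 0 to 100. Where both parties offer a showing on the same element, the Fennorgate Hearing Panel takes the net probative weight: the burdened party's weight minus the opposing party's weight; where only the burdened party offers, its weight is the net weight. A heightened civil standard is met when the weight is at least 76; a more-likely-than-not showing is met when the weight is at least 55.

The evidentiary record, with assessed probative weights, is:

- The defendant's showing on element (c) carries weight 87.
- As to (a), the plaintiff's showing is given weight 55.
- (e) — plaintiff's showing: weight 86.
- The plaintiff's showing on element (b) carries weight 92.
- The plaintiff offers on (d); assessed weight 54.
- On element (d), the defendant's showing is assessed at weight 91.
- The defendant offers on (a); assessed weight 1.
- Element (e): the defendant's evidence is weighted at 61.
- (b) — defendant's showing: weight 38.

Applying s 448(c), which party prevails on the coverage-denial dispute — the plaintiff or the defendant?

Stage 1 — burden on plaintiff; standard: a more-likely-than-not showing (weight is at least 55).
    (a): 55 − 1 = 54 < 55 [not met]
    (b): 92 − 38 = 54 < 55 [not met]
  Stage 1 not carried; the plaintiff fails its burden.
So the defendant prevails.

defendant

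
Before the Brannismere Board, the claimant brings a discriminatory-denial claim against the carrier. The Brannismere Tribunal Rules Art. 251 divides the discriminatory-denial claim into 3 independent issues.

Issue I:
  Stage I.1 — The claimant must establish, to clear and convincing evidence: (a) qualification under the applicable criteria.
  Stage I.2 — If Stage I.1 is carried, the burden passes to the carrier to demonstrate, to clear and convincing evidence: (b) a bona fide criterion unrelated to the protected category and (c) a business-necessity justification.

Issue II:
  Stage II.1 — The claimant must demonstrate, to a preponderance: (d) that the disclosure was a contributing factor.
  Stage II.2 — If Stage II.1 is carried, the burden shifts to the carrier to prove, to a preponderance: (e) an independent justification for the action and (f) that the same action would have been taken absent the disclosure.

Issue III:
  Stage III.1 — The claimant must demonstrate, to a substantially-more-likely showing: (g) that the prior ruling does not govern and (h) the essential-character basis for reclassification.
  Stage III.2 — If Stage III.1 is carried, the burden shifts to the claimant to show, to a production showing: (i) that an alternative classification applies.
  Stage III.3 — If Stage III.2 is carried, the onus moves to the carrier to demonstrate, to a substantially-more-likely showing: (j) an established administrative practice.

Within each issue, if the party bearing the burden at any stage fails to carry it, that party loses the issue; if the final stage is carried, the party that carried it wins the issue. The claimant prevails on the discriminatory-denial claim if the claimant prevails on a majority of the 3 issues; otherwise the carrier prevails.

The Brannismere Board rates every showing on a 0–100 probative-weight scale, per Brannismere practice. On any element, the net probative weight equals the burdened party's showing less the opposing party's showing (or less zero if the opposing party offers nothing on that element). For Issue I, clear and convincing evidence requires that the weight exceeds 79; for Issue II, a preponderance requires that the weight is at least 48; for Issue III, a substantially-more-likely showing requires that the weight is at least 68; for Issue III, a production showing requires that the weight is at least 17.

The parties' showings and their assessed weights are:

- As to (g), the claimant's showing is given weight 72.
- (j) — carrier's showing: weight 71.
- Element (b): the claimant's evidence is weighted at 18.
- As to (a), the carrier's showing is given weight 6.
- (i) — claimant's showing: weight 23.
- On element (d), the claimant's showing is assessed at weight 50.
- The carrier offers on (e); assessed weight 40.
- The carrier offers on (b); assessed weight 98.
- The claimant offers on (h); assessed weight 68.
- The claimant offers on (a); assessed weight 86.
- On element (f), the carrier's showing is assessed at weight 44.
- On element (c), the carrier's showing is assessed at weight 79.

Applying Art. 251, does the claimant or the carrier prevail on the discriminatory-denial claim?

claimant

— Issue I —
At Stage I.1 the claimant must meet clear and convincing evidence (weight exceeds 79): on (a) the weight is 86 less the opposing 6 gives net 80, > 79, so (a) meets the standard.
  The claimant carries Stage I.1; the carrier now bears the burden.
At Stage I.2 the carrier must meet clear and convincing evidence (weight exceeds 79): on (b) the weight is 98 less the opposing 18 gives net 80, > 79, so (b) meets the standard; on (c) the weight is 79, which does not exceed 79, so (c) does not meet the standard.
  Stage I.2 not carried; the carrier fails its burden.
So the claimant prevails on this issue.
— Issue II —
Stage II.1 — burden on claimant; standard: a preponderance (weight is at least 48).
    (d): 50 ≥ 48 [met]
  Stage II.1 carried; the burden shifts to the carrier.
Stage II.2 — burden on carrier; standard: a preponderance (weight is at least 48).
    (e): 40 < 48 [not met]
    (f): 44 < 48 [not met]
  Stage II.2 not carried; the carrier fails its burden.
So the claimant prevails on this issue.
— Issue III —
Stage III.1 — burden on claimant; standard: a substantially-more-likely showing (weight is at least 68).
    (g): 72 ≥ 68 [met]
    (h): 68 ≥ 68 [met]
  All elements met. The claimant retains the burden for Stage III.2.
Stage III.2 — burden on claimant; standard: a production showing (weight is at least 17).
    (i): 23 ≥ 17 [met]
  The claimant carries Stage III.2; the carrier now bears the burden.
Stage III.3 — burden on carrier; standard: a substantially-more-likely showing (weight is at least 68).
    (j): 71 ≥ 68 [met]
  All elements met at the final stage.
All stages carried — the carrier prevails on this issue.
Per-issue: Issue I → claimant; Issue II → claimant; Issue III → carrier. The claimant must prevail on a majority of issues; overall, the claimant prevails.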